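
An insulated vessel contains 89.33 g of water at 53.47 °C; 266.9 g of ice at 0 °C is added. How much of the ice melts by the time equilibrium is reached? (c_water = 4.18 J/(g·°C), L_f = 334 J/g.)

m_melted ≈ 59.8 g

Water can give up m c ΔT = 89.33×4.18×53.47 = 19966 J before reaching 0 °C.
To melt every bit of ice: 266.9×334 = 89145 J.
That's not enough to melt it all — equilibrium is at 0 °C with ice remaining.
m_melt = 19966 / L_f = 59.78 g.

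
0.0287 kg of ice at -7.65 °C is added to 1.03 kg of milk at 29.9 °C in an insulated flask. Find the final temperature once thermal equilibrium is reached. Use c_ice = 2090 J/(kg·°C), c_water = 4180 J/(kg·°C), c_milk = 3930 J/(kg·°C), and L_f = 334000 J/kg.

Net heat exchanged in the isolated system is zero:
warm ice to 0 °C: 0.0287×2090×(0 − (-7.65)) = 458.87
  fusion: m_ice L_f = 0.0287×334000 = 9585.8
  warm the meltwater: 119.97 T
  milk: 4047.9(T − 29.9)
4167.9 T = 121032 − 10045 = 110988
T ≈ 26.63 °C — above 0 °C, consistent with complete melting.

T_f ≈ 26.6 °C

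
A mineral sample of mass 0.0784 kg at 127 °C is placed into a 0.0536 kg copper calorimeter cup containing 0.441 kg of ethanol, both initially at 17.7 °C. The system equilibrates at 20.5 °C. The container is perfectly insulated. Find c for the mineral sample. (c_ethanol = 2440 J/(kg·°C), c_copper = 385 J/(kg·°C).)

Setting the total heat transfer to zero:
0.0784×c×(20.5 − 127) + 0.441×2440×(20.5 − 17.7) + 0.0536×385×(20.5 − 17.7) = 0
-8.35 c = -3070.7
c = -3070.7/-8.35 ≈ 367.8 J/(kg·°C)

c ≈ 368 J/(kg·°C)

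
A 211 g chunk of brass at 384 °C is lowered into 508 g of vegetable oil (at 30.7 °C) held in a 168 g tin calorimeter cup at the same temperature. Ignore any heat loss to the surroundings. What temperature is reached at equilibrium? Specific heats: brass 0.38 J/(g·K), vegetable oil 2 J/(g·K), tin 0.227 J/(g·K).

T_f = Σ m_i c_i T_i / Σ m_i c_i:
T_f = (80.18×384 + 1016×30.7 + 38.14×30.7) / (80.18 + 1016 + 38.14)
    = 63151 / 1134.3 ≈ 55.67 °C

T_f ≈ 55.7 °C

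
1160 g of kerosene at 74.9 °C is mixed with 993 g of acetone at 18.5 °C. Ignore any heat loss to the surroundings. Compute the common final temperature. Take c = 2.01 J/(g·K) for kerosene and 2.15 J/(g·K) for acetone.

T_f ≈ 47.9 °C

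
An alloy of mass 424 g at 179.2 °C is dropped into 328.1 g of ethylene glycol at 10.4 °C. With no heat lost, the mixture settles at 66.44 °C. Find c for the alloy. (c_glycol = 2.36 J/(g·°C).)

c ≈ 0.908 J/(g·°C)

m_s c (T_s − T_f) = m_glycol c_glycol (T_f − T_0):
424·c·(179.2 − 66.44) = 328.1·2.36·(66.44 − 10.4)
47810 c = 43393  ⇒  c ≈ 0.9076 J/(g·°C)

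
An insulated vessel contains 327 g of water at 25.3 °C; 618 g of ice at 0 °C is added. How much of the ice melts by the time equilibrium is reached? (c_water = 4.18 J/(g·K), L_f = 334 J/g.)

Heat available from the water dropping to 0 °C: 327·4.18·25.3 = 34582 J.
To melt every bit of ice: 618·334 = 206412 J.
34582 J < 206412 J, so only part of the ice melts and the system sits at 0 °C.
m_melt = 34582 / L_f = 103.5 g.

m_melted ≈ 104 g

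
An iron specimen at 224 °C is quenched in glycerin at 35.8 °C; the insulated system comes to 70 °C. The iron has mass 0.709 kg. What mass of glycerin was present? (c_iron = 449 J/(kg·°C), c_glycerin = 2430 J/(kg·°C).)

m ≈ 0.59 kg

Heat lost by the iron = heat gained by the glycerin:
0.709×449×(224 − 70) = m×2430×(70 − 35.8)
83106 m = 49025  ⇒  m ≈ 0.5899 kg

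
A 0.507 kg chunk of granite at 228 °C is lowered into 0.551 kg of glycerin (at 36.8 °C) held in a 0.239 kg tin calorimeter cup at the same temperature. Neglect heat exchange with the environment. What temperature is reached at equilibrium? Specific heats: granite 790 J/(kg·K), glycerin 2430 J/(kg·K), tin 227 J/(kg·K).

Setting the total heat transfer to zero:
0.507×790×(T − 228) + 0.551×2430×(T − 36.8) + 0.239×227×(T − 36.8) = 0
400.53(T − 228) + 1338.9(T − 36.8) + 54.25(T − 36.8) = 0
1793.7 T = 142590
T ≈ 79.49 °C

T_f ≈ 79.5 °C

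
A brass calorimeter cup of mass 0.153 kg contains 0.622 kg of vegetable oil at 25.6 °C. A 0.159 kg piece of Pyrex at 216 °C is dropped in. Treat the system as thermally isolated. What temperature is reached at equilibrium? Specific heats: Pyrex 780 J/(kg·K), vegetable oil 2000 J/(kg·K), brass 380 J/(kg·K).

T_f ≈ 42.2 °C

T_f is the heat-capacity-weighted average of the initial temperatures:
T_f = (124.02*216 + 1244*25.6 + 58.14*25.6) / (124.02 + 1244 + 58.14)
    = 60123 / 1426.2 ≈ 42.16 °C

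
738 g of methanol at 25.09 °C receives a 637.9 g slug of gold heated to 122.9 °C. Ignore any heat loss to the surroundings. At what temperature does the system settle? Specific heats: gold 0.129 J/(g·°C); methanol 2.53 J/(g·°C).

Taking heat into each body as positive, Σ m c ΔT = 0:
637.9*0.129*(T − 122.9) + 738*2.53*(T − 25.09) = 0
82.29(T − 122.9) + 1867.1(T − 25.09) = 0
1949.4 T = 56960
T = 56960 / 1949.4 = 29.2 °C

T_f ≈ 29.2 °C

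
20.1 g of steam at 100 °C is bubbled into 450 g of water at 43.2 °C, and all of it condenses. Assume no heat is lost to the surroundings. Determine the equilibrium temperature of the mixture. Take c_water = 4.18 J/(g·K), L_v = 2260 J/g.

T_f ≈ 68.7 °C

Setting the total heat transfer to zero:
steam→water at 100 °C releases m L_v = 20.1×2260 = 45426
  condensate cools 100→T: 20.1×4.18×(T − 100) = 84.02(T − 100)
  water warms: 450×4.18×(T − 43.2) = 1881(T − 43.2)
1965 T = 45426 + 8401.8 + 81259 = 135087
T ≈ 68.75 °C — below 100 °C, confirming all the steam condensed.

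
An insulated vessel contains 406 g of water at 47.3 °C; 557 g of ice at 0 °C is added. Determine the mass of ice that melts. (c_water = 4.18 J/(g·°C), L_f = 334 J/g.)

m_melted ≈ 240 g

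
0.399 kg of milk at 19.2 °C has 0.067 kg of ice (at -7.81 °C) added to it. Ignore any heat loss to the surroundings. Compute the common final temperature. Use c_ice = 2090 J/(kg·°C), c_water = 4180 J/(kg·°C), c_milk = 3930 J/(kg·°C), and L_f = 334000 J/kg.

T_f ≈ 3.6 °C

Energy conservation, ΣQ = 0:
ice -7.81→0 °C: 0.067×2090×7.81 = 1093.6
  latent heat to melt: 0.067×334000 = 22378
  meltwater 0→T: 0.067×4180×T = 280.06 T
  milk cools: 0.399×3930×(T − 19.2) = 1568.1(T − 19.2)
1848.1 T = 30107 − 23472 = 6635.3
T ≈ 3.59 °C (positive, so assuming full melt was valid).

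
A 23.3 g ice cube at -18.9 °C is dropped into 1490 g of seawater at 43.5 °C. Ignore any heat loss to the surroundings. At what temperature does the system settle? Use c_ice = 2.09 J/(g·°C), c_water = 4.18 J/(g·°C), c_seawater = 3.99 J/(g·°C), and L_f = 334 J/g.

Sum of m c ΔT and latent-heat terms is zero:
ice -18.9→0 °C: 23.3×2.09×18.9 = 920.37
  latent heat to melt: 23.3×334 = 7782.2
  meltwater 0→T: 23.3×4.18×T = 97.39 T
  seawater: 5945.1(T − 43.5)
6042.5 T = 258612 − 8702.6 = 249909
T ≈ 41.36 °C (positive, so assuming full melt was valid).

T_f ≈ 41.4 °C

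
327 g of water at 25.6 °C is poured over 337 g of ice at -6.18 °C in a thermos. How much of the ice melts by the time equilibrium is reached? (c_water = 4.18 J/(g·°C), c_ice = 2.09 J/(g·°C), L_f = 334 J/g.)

Heat available from the water dropping to 0 °C: 327×4.18×25.6 = 34992 J.
Warming the ice to 0 °C takes 337×2.09×6.18 = 4352.8 J, leaving 30639 J for melting.
Fully melting the ice requires m_ice L_f = 337×334 = 112558 J.
That's not enough to melt it all — equilibrium is at 0 °C with ice remaining.
m_melted×334 = 30639  ⇒  m_melted ≈ 91.73 g.

m_melted ≈ 91.7 g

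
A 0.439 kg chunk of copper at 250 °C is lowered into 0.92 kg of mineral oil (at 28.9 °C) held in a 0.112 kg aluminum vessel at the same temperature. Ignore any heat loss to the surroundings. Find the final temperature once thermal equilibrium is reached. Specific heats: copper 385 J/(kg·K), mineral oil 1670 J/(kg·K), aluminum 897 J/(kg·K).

Energy conservation, ΣQ = 0:
0.439*385*(T − 250) + 0.92*1670*(T − 28.9) + 0.112*897*(T − 28.9) = 0
1805.9 T = 89559
T = 89559/1805.9 ≈ 49.59 °C

T_f ≈ 49.6 °C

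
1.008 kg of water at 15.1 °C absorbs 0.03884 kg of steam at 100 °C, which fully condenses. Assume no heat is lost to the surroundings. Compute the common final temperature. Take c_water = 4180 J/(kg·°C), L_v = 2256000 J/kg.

Sum of m c ΔT and latent-heat terms is zero:
steam→water at 100 °C releases m L_v = 0.03884×2256000 = 87623
  condensed water 100 °C→T: 162.35(T − 100)
  water warms: 1.008×4180×(T − 15.1) = 4213.4(T − 15.1)
4375.8 T = 87623 + 16235 + 63623 = 167481
T ≈ 38.27 °C (< 100 °C, so full condensation is consistent).

T_f ≈ 38.3 °C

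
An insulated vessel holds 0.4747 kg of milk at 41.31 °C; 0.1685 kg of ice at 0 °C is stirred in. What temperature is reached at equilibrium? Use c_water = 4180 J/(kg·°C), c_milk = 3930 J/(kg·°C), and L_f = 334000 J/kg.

T_f ≈ 8.1 °C

Heat gained plus heat lost sum to zero:
melt ice: 0.1685·334000 = 56279
  meltwater 0→T: 0.1685·4180·T = 704.33 T
  milk: 1865.6(T − 41.31)
2569.9 T = 77067 − 56279 = 20788
T ≈ 8.09 °C — above 0 °C, consistent with complete melting.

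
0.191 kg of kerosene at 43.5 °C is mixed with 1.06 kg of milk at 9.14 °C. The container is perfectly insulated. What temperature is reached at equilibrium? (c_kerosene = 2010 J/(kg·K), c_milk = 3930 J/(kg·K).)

T_f ≈ 12.0 °C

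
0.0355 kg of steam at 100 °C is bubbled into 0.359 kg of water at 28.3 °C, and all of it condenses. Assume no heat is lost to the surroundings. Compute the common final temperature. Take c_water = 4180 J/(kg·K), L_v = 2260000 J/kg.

T_f ≈ 83.4 °C

Setting the total heat transfer to zero:
steam→water at 100 °C releases m L_v = 0.0355·2260000 = 80230
  condensed water 100 °C→T: 148.39(T − 100)
  water warms: 0.359·4180·(T − 28.3) = 1500.6(T − 28.3)
1649 T = 80230 + 14839 + 42468 = 137537
T ≈ 83.41 °C (< 100 °C, so full condensation is consistent).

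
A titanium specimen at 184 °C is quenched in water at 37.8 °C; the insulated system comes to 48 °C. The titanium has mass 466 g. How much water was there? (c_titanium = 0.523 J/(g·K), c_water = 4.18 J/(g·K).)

m ≈ 777 g

Energy conservation, ΣQ = 0:
466·0.523·(48 − 184) + m·4.18·(48 − 37.8) = 0
42.64 m = 33146
m = 33146/42.64 ≈ 777.4 g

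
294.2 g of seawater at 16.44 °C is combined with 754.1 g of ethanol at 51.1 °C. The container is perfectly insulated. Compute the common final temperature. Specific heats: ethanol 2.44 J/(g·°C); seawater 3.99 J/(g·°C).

T_f ≈ 37.6 °C

Heat gained plus heat lost sum to zero:
754.1·2.44·(T − 51.1) + 294.2·3.99·(T − 16.44) = 0
1840(T − 51.1) + 1173.9(T − 16.44) = 0
(1840 + 1173.9) T = 1840·51.1 + 1173.9·16.44
T = 113322/3013.9 ≈ 37.60 °C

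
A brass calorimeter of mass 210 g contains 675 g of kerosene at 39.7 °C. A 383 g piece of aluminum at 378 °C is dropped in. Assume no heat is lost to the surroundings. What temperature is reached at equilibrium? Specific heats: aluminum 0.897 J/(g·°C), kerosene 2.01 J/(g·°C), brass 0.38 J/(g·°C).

T_f ≈ 105.0 °C

Let T be the final temperature. ΣQ_i = 0:
383×0.897×(T − 378) + 675×2.01×(T − 39.7) + 210×0.38×(T − 39.7) = 0
343.55(T − 378) + 1356.7(T − 39.7) + 79.8(T − 39.7) = 0
(343.55 + 1356.7 + 79.8) T = 343.55×378 + 1356.7×39.7 + 79.8×39.7
T ≈ 104.99 °C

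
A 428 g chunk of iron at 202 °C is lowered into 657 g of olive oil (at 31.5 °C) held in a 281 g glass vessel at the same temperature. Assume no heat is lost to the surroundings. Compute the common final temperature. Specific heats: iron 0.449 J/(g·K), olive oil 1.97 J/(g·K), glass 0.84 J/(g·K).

T_f ≈ 50.5 °C

Net heat exchanged in the isolated system is zero:
428·0.449·(T − 202) + 657·1.97·(T − 31.5) + 281·0.84·(T − 31.5) = 0
(192.17 + 1294.3 + 236.04) T = 192.17·202 + 1294.3·31.5 + 236.04·31.5
T = 87024 / 1722.5 = 50.5 °C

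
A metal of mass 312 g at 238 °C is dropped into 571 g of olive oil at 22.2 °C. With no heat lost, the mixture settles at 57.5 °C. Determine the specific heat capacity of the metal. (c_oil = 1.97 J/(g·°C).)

c ≈ 0.705 J/(g·°C)

Let T be the final temperature. ΣQ_i = 0:
312×c×(57.5 − 238) + 571×1.97×(57.5 − 22.2) = 0
-56316 c = -39708
c = -39708/-56316 ≈ 0.7051 J/(g·°C)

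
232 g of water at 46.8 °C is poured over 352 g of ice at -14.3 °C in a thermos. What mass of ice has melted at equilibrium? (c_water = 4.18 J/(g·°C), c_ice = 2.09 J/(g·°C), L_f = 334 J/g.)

m_melted ≈ 104 g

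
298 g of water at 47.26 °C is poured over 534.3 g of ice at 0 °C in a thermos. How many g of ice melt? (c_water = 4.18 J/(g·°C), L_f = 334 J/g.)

m_melted ≈ 176 g

Cooling the water to 0 °C releases 298×4.18×47.26 = 58869 J.
To melt every bit of ice: 534.3×334 = 178456 J.
58869 J < 178456 J, so only part of the ice melts and the system sits at 0 °C.
Mass melted = 58869/334 ≈ 176.3 g.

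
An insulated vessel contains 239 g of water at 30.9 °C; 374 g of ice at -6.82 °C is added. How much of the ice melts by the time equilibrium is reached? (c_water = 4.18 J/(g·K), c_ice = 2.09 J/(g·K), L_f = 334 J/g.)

m_melted ≈ 76.5 g

Water can give up m c ΔT = 239×4.18×30.9 = 30870 J before reaching 0 °C.
Warming the ice to 0 °C takes 374×2.09×6.82 = 5330.9 J, leaving 25539 J for melting.
Fully melting the ice requires m_ice L_f = 374×334 = 124916 J.
That's not enough to melt it all — equilibrium is at 0 °C with ice remaining.
m_melted×334 = 25539  ⇒  m_melted ≈ 76.46 g.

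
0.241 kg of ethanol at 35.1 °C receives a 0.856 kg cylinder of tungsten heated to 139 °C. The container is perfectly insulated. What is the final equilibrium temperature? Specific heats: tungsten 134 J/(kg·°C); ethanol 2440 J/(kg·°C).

T_f = Σ m_i c_i T_i / Σ m_i c_i:
T_f = (114.7·139 + 588.04·35.1) / (114.7 + 588.04)
    = 36584 / 702.74 ≈ 52.06 °C

T_f ≈ 52.1 °C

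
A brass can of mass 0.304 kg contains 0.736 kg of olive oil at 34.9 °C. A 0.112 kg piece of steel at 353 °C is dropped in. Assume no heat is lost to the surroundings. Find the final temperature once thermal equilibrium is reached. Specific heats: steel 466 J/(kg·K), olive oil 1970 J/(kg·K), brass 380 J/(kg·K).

T_f ≈ 45.2 °C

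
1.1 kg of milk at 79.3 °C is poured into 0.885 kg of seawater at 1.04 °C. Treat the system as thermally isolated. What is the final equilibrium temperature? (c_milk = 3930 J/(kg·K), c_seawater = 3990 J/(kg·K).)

T_f is the heat-capacity-weighted average of the initial temperatures:
T_f = (4323×79.3 + 3531.2×1.04) / (4323 + 3531.2)
    = 346486 / 7854.1 ≈ 44.12 °C

T_f ≈ 44.1 °C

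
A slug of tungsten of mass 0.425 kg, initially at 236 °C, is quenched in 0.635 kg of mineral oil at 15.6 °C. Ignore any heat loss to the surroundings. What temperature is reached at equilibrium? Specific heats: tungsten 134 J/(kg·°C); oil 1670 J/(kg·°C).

T_f is the heat-capacity-weighted average of the initial temperatures:
T_f = (56.95*236 + 1060.5*15.6) / (56.95 + 1060.5)
    = 29983 / 1117.4 ≈ 26.83 °C

T_f ≈ 26.8 °C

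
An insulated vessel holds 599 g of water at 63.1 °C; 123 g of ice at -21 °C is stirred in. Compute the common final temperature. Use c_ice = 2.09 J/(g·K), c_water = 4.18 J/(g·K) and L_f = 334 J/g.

T_f ≈ 36.9 °C

Conservation of energy gives ΣQ = 0:
ice -21→0 °C: 123·2.09·21 = 5398.5
  fusion: m_ice L_f = 123·334 = 41082
  warm the meltwater: 514.14 T
  water cools: 599·4.18·(T − 63.1) = 2503.8(T − 63.1)
3018 T = 157991 − 46480 = 111511
T ≈ 36.95 °C (positive, so assuming full melt was valid).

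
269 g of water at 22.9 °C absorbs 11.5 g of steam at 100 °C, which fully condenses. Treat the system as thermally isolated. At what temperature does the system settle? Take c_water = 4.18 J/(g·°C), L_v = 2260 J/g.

Let T be the final temperature. ΣQ_i = 0:
condense steam: −11.5×2260 = −25990
  condensate cools 100→T: 11.5×4.18×(T − 100) = 48.07(T − 100)
  water warms: 269×4.18×(T − 22.9) = 1124.4(T − 22.9)
1172.5 T = 25990 + 4807 + 25749 = 56546
T ≈ 48.23 °C (< 100 °C, so full condensation is consistent).

T_f ≈ 48.2 °C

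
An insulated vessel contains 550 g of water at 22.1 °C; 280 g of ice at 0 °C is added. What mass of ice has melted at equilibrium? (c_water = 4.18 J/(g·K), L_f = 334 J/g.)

Cooling the water to 0 °C releases 550×4.18×22.1 = 50808 J.
To melt every bit of ice: 280×334 = 93520 J.
Since 50808 < 93520 J, not all the ice melts; equilibrium is at 0 °C.
m_melted×334 = 50808  ⇒  m_melted ≈ 152.1 g.

m_melted ≈ 152 g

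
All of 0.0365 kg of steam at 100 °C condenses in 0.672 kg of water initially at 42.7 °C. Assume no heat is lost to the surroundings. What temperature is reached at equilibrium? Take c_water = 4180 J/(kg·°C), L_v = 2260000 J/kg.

T_f ≈ 73.5 °C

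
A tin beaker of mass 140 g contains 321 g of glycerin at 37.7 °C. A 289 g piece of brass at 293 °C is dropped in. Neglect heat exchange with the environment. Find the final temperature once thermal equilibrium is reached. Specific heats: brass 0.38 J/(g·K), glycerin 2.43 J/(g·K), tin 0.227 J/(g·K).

T_f ≈ 68.1 °C

Energy conservation, ΣQ = 0:
289·0.38·(T − 293) + 321·2.43·(T − 37.7) + 140·0.227·(T − 37.7) = 0
109.82(T − 293) + 780.03(T − 37.7) + 31.78(T − 37.7) = 0
921.63 T = 62782
T = 62782/921.63 ≈ 68.12 °C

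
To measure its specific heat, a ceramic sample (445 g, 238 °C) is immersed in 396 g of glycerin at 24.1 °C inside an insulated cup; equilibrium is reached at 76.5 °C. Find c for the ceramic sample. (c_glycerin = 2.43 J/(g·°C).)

c ≈ 0.702 J/(g·°C)

Net heat exchanged in the isolated system is zero:
445×c×(76.5 − 238) + 396×2.43×(76.5 − 24.1) = 0
-71868 c = -50423
c = -50423/-71868 ≈ 0.7016 J/(g·°C)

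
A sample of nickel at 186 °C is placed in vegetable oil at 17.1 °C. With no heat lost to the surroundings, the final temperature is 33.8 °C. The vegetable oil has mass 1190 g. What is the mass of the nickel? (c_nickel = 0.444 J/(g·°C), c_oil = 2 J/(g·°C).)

Heat lost by the nickel = heat gained by the oil:
m×0.444×(186 − 33.8) = 1190×2×(33.8 − 17.1)
67.58 m = 39746  ⇒  m ≈ 588.2 g

m ≈ 588 g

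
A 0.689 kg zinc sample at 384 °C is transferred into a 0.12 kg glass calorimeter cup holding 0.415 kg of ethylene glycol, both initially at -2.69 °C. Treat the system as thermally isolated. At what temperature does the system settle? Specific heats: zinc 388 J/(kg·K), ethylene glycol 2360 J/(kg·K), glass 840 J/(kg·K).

T_f ≈ 74.0 °C

Net heat exchanged in the isolated system is zero:
0.689·388·(T − 384) + 0.415·2360·(T − (-2.69)) + 0.12·840·(T − (-2.69)) = 0
267.33(T − 384) + 979.4(T − (-2.69)) + 100.8(T − (-2.69)) = 0
1347.5 T = 99750
T ≈ 74.02 °C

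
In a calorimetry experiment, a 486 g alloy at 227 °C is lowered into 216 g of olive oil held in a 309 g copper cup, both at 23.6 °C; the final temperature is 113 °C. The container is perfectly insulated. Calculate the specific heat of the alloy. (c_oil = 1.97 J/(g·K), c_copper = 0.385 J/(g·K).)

c ≈ 0.879 J/(g·K)

Setting the total heat transfer to zero:
486×c×(113 − 227) + 216×1.97×(113 − 23.6) + 309×0.385×(113 − 23.6) = 0
-55404 c = -48677
c = -48677/-55404 ≈ 0.8786 J/(g·K)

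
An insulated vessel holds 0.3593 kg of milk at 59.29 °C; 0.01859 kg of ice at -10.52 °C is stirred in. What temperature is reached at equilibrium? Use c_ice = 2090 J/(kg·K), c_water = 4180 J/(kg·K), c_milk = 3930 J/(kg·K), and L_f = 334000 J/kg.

T_f ≈ 51.8 °C

Net heat exchanged in the isolated system is zero:
ice -10.52→0 °C: 0.01859·2090·10.52 = 408.73
  melt ice: 0.01859·334000 = 6209.1
  meltwater 0→T: 0.01859·4180·T = 77.71 T
  milk cools: 0.3593·3930·(T − 59.29) = 1412(T − 59.29)
1489.8 T = 83720 − 6617.8 = 77103
T ≈ 51.76 °C — above 0 °C, consistent with complete melting.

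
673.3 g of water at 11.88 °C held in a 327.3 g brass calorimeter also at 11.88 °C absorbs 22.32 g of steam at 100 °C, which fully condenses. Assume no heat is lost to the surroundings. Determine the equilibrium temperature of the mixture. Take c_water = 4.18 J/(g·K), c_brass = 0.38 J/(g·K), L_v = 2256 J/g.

T_f ≈ 31.2 °C

Taking heat into each body as positive, Σ m c ΔT = 0:
steam→water at 100 °C releases m L_v = 22.32×2256 = 50354
  condensate cools 100→T: 22.32×4.18×(T − 100) = 93.3(T − 100)
  water warms: 673.3×4.18×(T − 11.88) = 2814.4(T − 11.88)
  brass cup: 327.3×0.38×(T − 11.88) = 124.37(T − 11.88)
3032.1 T = 50354 + 9329.8 + 34913 = 94596
T ≈ 31.20 °C, under the boiling point, so the assumption holds.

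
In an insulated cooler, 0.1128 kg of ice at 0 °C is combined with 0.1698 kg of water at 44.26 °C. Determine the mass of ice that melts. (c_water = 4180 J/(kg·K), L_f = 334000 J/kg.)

m_melted ≈ 0.0941 kg

Heat available from the water dropping to 0 °C: 0.1698·4180·44.26 = 31414 J.
To melt every bit of ice: 0.1128·334000 = 37675 J.
That's not enough to melt it all — equilibrium is at 0 °C with ice remaining.
Mass melted = 31414/334000 ≈ 0.09405 kg.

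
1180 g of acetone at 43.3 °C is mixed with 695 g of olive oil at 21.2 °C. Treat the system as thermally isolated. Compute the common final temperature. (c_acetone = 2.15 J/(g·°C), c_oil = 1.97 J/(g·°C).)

T_f ≈ 35.6 °C

Let T be the final temperature. ΣQ_i = 0:
1180×2.15×(T − 43.3) + 695×1.97×(T − 21.2) = 0
2537(T − 43.3) + 1369.2(T − 21.2) = 0
(2537 + 1369.2) T = 2537×43.3 + 1369.2×21.2
T = 138878/3906.2 ≈ 35.55 °C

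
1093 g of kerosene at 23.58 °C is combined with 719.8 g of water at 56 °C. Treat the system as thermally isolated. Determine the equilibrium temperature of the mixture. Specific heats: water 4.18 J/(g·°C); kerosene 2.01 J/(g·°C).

T_f ≈ 42.3 °C

Taking heat into each body as positive, Σ m c ΔT = 0:
719.8*4.18*(T − 56) + 1093*2.01*(T − 23.58) = 0
3008.8(T − 56) + 2196.9(T − 23.58) = 0
5205.7 T = 220294
T ≈ 42.32 °C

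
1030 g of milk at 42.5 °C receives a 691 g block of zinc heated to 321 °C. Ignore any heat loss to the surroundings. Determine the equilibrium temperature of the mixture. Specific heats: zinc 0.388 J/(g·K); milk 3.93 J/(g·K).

T_f ≈ 59.8 °C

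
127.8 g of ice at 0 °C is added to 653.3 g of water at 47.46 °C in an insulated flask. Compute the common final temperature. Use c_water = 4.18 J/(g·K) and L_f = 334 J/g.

T_f ≈ 26.6 °C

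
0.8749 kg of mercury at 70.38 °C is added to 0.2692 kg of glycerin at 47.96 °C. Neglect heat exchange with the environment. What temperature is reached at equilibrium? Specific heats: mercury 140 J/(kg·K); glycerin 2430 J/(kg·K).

Heat lost by the mercury equals heat gained by the glycerin:
0.8749·140·(70.38 − T) = 0.2692·2430·(T − 47.96)
122.49(70.38 − T) = 654.16(T − 47.96)
776.64 T = 39994  ⇒  T ≈ 51.50 °C

T_f ≈ 51.5 °C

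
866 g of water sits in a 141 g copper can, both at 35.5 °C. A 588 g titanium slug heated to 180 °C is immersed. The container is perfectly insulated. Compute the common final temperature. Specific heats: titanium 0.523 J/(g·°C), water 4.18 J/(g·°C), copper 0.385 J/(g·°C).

T_f ≈ 46.7 °C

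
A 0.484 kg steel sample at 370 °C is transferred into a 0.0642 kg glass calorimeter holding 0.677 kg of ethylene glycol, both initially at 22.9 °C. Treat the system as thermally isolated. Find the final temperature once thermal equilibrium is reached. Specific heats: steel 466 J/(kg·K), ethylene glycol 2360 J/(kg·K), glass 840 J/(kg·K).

Heat gained plus heat lost sum to zero:
0.484·466·(T − 370) + 0.677·2360·(T − 22.9) + 0.0642·840·(T − 22.9) = 0
1877.2 T = 121274
T = 121274 / 1877.2 = 64.6 °C

T_f ≈ 64.6 °C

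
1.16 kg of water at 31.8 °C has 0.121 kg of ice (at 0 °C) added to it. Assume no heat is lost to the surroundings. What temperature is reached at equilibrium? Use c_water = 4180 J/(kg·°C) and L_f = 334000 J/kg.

Energy conservation, ΣQ = 0:
latent heat to melt: 0.121·334000 = 40414; warm the meltwater: 505.78 T; water: 4848.8(T − 31.8)
5354.6 T = 154192 − 40414 = 113778
T ≈ 21.25 °C. Since T > 0 °C, the all-ice-melts assumption holds.

T_f ≈ 21.2 °C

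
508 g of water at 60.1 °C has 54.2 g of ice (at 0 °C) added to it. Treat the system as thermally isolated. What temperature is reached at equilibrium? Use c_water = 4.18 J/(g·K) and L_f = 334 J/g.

Setting the total heat transfer to zero:
melt ice: 54.2·334 = 18103; warm the meltwater: 226.56 T; water: 2123.4(T − 60.1)
2350 T = 127619 − 18103 = 109516
T ≈ 46.60 °C — above 0 °C, consistent with complete melting.

T_f ≈ 46.6 °C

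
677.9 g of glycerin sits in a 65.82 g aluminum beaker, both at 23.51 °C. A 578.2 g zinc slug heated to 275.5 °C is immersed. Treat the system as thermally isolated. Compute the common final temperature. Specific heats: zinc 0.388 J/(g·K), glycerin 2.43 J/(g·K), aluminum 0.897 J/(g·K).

Energy conservation, ΣQ = 0:
578.2×0.388×(T − 275.5) + 677.9×2.43×(T − 23.51) + 65.82×0.897×(T − 23.51) = 0
224.34(T − 275.5) + 1647.3(T − 23.51) + 59.04(T − 23.51) = 0
(224.34 + 1647.3 + 59.04) T = 224.34×275.5 + 1647.3×23.51 + 59.04×23.51
T ≈ 52.79 °C

T_f ≈ 52.8 °C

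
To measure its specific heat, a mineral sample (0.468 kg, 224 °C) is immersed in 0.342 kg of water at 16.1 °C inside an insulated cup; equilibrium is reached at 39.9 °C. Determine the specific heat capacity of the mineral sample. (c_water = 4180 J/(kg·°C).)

m_s c (T_s − T_f) = m_water c_water (T_f − T_0):
0.468·c·(224 − 39.9) = 0.342·4180·(39.9 − 16.1)
86.16 c = 34024  ⇒  c ≈ 394.9 J/(kg·°C)

c ≈ 395 J/(kg·°C)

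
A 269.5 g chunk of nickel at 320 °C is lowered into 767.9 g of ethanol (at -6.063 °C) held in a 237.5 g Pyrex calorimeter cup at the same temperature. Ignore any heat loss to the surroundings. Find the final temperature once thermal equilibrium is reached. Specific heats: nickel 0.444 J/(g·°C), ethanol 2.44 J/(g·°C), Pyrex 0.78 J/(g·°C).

T_f ≈ 11.8 °C

Energy conservation, ΣQ = 0:
269.5*0.444*(T − 320) + 767.9*2.44*(T − (-6.063)) + 237.5*0.78*(T − (-6.063)) = 0
119.66(T − 320) + 1873.7(T − (-6.063)) + 185.25(T − (-6.063)) = 0
(119.66 + 1873.7 + 185.25) T = 119.66*320 + 1873.7*(-6.063) + 185.25*(-6.063)
T = 25807/2178.6 ≈ 11.85 °C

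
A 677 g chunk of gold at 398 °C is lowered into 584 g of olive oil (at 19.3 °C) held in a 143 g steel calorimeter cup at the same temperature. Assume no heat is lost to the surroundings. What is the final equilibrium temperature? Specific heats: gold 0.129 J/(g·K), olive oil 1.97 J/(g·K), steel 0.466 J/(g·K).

Taking heat into each body as positive, Σ m c ΔT = 0:
677*0.129*(T − 398) + 584*1.97*(T − 19.3) + 143*0.466*(T − 19.3) = 0
87.33(T − 398) + 1150.5(T − 19.3) + 66.64(T − 19.3) = 0
(87.33 + 1150.5 + 66.64) T = 87.33*398 + 1150.5*19.3 + 66.64*19.3
T = 58249/1304.5 ≈ 44.65 °C

T_f ≈ 44.7 °C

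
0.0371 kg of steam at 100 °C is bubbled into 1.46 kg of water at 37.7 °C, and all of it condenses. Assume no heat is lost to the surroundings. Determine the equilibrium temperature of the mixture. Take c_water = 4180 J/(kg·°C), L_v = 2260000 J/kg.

Setting the total heat transfer to zero:
condense steam: −0.0371×2260000 = −83846
  condensed water 100 °C→T: 155.08(T − 100)
  water warms: 1.46×4180×(T − 37.7) = 6102.8(T − 37.7)
6257.9 T = 83846 + 15508 + 230076 = 329429
T ≈ 52.64 °C, under the boiling point, so the assumption holds.

T_f ≈ 52.6 °C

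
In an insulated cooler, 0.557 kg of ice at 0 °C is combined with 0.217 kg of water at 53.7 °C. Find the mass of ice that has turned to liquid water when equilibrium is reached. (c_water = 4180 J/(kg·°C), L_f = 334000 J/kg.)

Cooling the water to 0 °C releases 0.217·4180·53.7 = 48709 J.
To melt every bit of ice: 0.557·334000 = 186038 J.
48709 J < 186038 J, so only part of the ice melts and the system sits at 0 °C.
Mass melted = 48709/334000 ≈ 0.1458 kg.

m_melted ≈ 0.146 kg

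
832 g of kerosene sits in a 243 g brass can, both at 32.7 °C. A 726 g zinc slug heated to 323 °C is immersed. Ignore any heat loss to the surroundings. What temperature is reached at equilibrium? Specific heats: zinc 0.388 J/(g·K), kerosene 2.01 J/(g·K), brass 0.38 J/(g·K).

T_f ≈ 72.7 °C

Let T be the final temperature. ΣQ_i = 0:
726*0.388*(T − 323) + 832*2.01*(T − 32.7) + 243*0.38*(T − 32.7) = 0
(281.69 + 1672.3 + 92.34) T = 281.69*323 + 1672.3*32.7 + 92.34*32.7
T ≈ 72.66 °C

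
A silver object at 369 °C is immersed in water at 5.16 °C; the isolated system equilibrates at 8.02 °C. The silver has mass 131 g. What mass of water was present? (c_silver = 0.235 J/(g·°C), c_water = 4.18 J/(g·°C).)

m ≈ 930 g

|Q_silver| = |Q_water|:
131×0.235×(369 − 8.02) = m×4.18×(8.02 − 5.16)
11.95 m = 11113  ⇒  m ≈ 929.6 g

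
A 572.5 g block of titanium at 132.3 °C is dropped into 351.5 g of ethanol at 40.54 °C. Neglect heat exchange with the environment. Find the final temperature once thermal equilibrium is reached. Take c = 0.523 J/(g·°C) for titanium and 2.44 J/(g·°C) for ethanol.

T_f ≈ 64.3 °C

Setting the total heat transfer to zero:
572.5×0.523×(T − 132.3) + 351.5×2.44×(T − 40.54) = 0
299.42(T − 132.3) + 857.66(T − 40.54) = 0
1157.1 T = 74382
T = 74382/1157.1 ≈ 64.28 °C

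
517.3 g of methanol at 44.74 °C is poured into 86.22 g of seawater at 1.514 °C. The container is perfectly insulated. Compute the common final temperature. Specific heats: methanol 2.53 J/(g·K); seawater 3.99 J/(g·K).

T_f ≈ 35.7 °C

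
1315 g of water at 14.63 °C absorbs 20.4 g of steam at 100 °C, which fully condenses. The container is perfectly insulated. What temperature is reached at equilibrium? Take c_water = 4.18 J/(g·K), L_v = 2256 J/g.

T_f ≈ 24.2 °C

Setting the total heat transfer to zero:
steam→water at 100 °C releases m L_v = 20.4×2256 = 46022
  condensate cools 100→T: 20.4×4.18×(T − 100) = 85.27(T − 100)
  original water: 5496.7(T − 14.63)
5582 T = 46022 + 8527.2 + 80417 = 134966
T ≈ 24.18 °C — below 100 °C, confirming all the steam condensed.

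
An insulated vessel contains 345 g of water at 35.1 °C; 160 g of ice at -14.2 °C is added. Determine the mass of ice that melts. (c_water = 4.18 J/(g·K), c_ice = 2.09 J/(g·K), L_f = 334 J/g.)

m_melted ≈ 137 g

Heat available from the water dropping to 0 °C: 345×4.18×35.1 = 50618 J.
Of that, 160×2.09×14.2 = 4748.5 J goes to bring the ice to 0 °C, leaving 45869 J.
Fully melting the ice requires m_ice L_f = 160×334 = 53440 J.
Since 45869 < 53440 J, not all the ice melts; equilibrium is at 0 °C.
Mass melted = 45869/334 ≈ 137.3 g.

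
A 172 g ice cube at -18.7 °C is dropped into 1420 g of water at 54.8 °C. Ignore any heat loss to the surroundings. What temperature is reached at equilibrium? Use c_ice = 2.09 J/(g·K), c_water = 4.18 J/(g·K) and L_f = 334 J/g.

Taking heat into each body as positive, Σ m c ΔT = 0:
warm ice to 0 °C: 172×2.09×(0 − (-18.7)) = 6722.3
  latent heat to melt: 172×334 = 57448
  warm the meltwater: 718.96 T
  water: 5935.6(T − 54.8)
6654.6 T = 325271 − 64170 = 261101
T ≈ 39.24 °C — above 0 °C, consistent with complete melting.

T_f ≈ 39.2 °C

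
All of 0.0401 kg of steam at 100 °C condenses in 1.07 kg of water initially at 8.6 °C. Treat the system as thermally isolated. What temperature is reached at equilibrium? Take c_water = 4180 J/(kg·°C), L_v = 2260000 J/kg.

T_f ≈ 31.4 °C

Taking heat into each body as positive, Σ m c ΔT = 0:
condense steam: −0.0401·2260000 = −90626
  condensate cools 100→T: 0.0401·4180·(T − 100) = 167.62(T − 100)
  original water: 4472.6(T − 8.6)
4640.2 T = 90626 + 16762 + 38464 = 145852
T ≈ 31.43 °C (< 100 °C, so full condensation is consistent).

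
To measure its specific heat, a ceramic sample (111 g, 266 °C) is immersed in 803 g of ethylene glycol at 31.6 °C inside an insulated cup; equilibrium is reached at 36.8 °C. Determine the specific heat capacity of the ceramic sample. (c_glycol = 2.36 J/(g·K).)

Taking heat into each body as positive, Σ m c ΔT = 0:
111×c×(36.8 − 266) + 803×2.36×(36.8 − 31.6) = 0
-25441 c = -9854.4
c = -9854.4/-25441 ≈ 0.3873 J/(g·K)

c ≈ 0.387 J/(g·K)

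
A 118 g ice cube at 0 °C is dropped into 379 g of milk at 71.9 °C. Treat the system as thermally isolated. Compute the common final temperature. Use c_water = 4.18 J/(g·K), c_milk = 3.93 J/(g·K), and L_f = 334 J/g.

T_f ≈ 34.1 °C

Conservation of energy gives ΣQ = 0:
melt ice: 118×334 = 39412
  meltwater 0→T: 118×4.18×T = 493.24 T
  milk: 1489.5(T − 71.9)
1982.7 T = 107093 − 39412 = 67681
T ≈ 34.14 °C. Since T > 0 °C, the all-ice-melts assumption holds.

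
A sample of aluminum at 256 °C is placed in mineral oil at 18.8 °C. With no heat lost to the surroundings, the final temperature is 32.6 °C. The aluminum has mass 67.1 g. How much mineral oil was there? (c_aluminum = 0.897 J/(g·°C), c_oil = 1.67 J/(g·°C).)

m ≈ 583 g

|Q_aluminum| = |Q_oil|:
67.1·0.897·(256 − 32.6) = m·1.67·(32.6 − 18.8)
23.05 m = 13446  ⇒  m ≈ 583.4 g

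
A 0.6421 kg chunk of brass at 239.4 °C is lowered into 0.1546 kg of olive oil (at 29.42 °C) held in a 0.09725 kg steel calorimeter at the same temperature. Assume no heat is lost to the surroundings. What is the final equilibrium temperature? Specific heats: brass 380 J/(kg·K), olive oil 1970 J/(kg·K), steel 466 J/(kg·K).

Conservation of energy gives ΣQ = 0:
0.6421*380*(T − 239.4) + 0.1546*1970*(T − 29.42) + 0.09725*466*(T − 29.42) = 0
(244 + 304.56 + 45.32) T = 244*239.4 + 304.56*29.42 + 45.32*29.42
T = 68707/593.88 ≈ 115.69 °C

T_f ≈ 115.7 °C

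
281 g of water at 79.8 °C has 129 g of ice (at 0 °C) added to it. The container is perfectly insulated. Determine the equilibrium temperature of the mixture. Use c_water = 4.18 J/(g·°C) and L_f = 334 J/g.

T_f ≈ 29.6 °C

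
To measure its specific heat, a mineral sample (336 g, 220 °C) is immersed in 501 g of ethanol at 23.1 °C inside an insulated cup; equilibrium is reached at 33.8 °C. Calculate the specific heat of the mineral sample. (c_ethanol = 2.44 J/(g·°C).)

c ≈ 0.209 J/(g·°C)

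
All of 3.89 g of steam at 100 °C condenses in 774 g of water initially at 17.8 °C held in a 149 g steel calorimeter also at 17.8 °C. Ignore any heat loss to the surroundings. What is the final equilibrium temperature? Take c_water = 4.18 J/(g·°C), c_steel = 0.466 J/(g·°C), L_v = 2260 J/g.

Let T be the final temperature. ΣQ_i = 0:
steam→water at 100 °C releases m L_v = 3.89×2260 = 8791.4
  condensate cools 100→T: 3.89×4.18×(T − 100) = 16.26(T − 100)
  water warms: 774×4.18×(T − 17.8) = 3235.3(T − 17.8)
  cup: 69.43(T − 17.8)
3321 T = 8791.4 + 1626 + 58825 = 69242
T ≈ 20.85 °C, under the boiling point, so the assumption holds.

T_f ≈ 20.8 °C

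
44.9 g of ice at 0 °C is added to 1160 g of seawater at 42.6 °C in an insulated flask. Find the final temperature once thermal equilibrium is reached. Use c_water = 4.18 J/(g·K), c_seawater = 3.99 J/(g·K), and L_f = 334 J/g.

T_f ≈ 37.8 °C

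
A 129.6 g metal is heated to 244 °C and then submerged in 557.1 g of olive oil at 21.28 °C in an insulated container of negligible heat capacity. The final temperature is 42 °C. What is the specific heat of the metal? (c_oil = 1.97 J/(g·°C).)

Energy conservation, ΣQ = 0:
129.6×c×(42 − 244) + 557.1×1.97×(42 − 21.28) = 0
-26179 c = -22740
c = -22740/-26179 ≈ 0.8686 J/(g·°C)

c ≈ 0.869 J/(g·°C)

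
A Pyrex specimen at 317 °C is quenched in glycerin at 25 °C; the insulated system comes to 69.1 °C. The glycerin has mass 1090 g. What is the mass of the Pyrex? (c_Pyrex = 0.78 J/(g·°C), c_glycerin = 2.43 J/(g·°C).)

m ≈ 604 g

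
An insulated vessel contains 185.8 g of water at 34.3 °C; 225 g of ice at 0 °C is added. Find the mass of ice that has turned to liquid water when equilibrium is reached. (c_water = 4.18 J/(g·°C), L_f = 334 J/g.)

m_melted ≈ 79.8 g

Heat available from the water dropping to 0 °C: 185.8·4.18·34.3 = 26639 J.
Melting all 225 g of ice would need 225·334 = 75150 J.
Since 26639 < 75150 J, not all the ice melts; equilibrium is at 0 °C.
m_melt = 26639 / L_f = 79.76 g.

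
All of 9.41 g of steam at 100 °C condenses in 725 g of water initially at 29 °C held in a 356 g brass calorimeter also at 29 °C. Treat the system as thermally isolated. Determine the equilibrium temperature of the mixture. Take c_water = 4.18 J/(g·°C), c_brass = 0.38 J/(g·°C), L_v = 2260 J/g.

T_f ≈ 36.5 °C

Conservation of energy gives ΣQ = 0:
condense steam: −9.41·2260 = −21267
  condensed water 100 °C→T: 39.33(T − 100)
  water warms: 725·4.18·(T − 29) = 3030.5(T − 29)
  brass cup: 356·0.38·(T − 29) = 135.28(T − 29)
3205.1 T = 21267 + 3933.4 + 91808 = 117008
T ≈ 36.51 °C — below 100 °C, confirming all the steam condensed.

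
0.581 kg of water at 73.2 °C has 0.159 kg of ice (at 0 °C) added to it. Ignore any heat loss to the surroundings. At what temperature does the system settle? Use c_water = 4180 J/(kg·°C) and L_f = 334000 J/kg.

T_f ≈ 40.3 °C

Taking heat into each body as positive, Σ m c ΔT = 0:
melt ice: 0.159·334000 = 53106
  meltwater 0→T: 0.159·4180·T = 664.62 T
  water cools: 0.581·4180·(T − 73.2) = 2428.6(T − 73.2)
3093.2 T = 177772 − 53106 = 124666
T ≈ 40.30 °C — above 0 °C, consistent with complete melting.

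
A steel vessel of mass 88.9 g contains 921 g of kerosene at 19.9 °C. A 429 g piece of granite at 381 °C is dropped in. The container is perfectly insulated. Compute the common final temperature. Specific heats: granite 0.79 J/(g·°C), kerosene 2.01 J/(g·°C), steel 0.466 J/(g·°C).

T_f ≈ 74.7 °C

T_f = Σ m_i c_i T_i / Σ m_i c_i:
T_f = (338.91*381 + 1851.2*19.9 + 41.43*19.9) / (338.91 + 1851.2 + 41.43)
    = 166788 / 2231.5 ≈ 74.74 °C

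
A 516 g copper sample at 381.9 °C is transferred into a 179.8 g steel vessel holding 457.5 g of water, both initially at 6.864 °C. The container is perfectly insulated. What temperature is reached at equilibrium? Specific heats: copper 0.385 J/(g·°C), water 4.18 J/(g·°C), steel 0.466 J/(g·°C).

Let T be the final temperature. ΣQ_i = 0:
516×0.385×(T − 381.9) + 457.5×4.18×(T − 6.864) + 179.8×0.466×(T − 6.864) = 0
(198.66 + 1912.3 + 83.79) T = 198.66×381.9 + 1912.3×6.864 + 83.79×6.864
T ≈ 40.81 °C

T_f ≈ 40.8 °C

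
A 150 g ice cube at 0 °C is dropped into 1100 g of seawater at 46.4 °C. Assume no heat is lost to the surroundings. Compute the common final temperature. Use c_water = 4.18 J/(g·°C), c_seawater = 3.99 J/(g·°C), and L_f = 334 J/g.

T_f ≈ 30.6 °C

Net heat exchanged in the isolated system is zero:
latent heat to melt: 150·334 = 50100; warm the meltwater: 627 T; seawater: 4389(T − 46.4)
5016 T = 203650 − 50100 = 153550
T ≈ 30.61 °C. Since T > 0 °C, the all-ice-melts assumption holds.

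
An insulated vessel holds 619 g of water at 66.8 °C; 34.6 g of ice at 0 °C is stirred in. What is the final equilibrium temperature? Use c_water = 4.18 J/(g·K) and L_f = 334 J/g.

T_f ≈ 59.0 °C

Sum of m c ΔT and latent-heat terms is zero:
latent heat to melt: 34.6·334 = 11556
  warm the meltwater: 144.63 T
  water: 2587.4(T − 66.8)
2732 T = 172840 − 11556 = 161283
T ≈ 59.03 °C. Since T > 0 °C, the all-ice-melts assumption holds.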